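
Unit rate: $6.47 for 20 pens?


Unit rate = total / quantity
= 6.47 / 20
= $0.32 per unit

$0.32 per unit


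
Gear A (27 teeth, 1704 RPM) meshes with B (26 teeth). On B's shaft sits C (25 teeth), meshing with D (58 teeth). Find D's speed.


Stage 1: RPM_B = RPM_A × t_A/t_B = 1704 × 27/26 = 46008/26 ≈ 1769.54
B and C share a shaft → RPM_C = RPM_B
Stage 2: RPM_D = RPM_C × t_C/t_D = RPM_A × (t_A×t_C)/(t_B×t_D)
Overall ratio = (27×25)/(26×58) = 675/1508
RPM_D = 1704 × 675/1508 = 1150200/1508
≈ 762.73 RPM

762.73 RPM


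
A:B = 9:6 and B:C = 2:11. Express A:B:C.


Match B: multiply A:B by 2 → 18:12
Multiply B:C by 6 → 12:66
Combined: 18:12:66
GCD = 6
= 3:2:11

3:2:11


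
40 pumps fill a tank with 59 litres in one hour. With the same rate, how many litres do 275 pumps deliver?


Direct proportion: y/x = constant
k = 59/40 = 1.4750
y₂ = k × 275 = 59 × 275 / 40 = 16225/40
≈ 405.63

405.63


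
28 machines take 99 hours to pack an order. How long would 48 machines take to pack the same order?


Inverse proportion: x × y = constant
k = 28 × 99 = 2772
y₂ = k / 48 = 2772 / 48
= 57.75

57.75


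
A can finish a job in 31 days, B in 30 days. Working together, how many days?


Rate of A = 1/31 per day
Rate of B = 1/30 per day
Combined rate = 1/31 + 1/30 = 61/930 ≈ 0.0656 per day
Days = 1 / combined rate = 930/61
≈ 15.25 days

15.25 days


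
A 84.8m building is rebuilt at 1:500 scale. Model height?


Model size = real / scale
= 84.8 / 500
= 0.1696 m

0.1696 m


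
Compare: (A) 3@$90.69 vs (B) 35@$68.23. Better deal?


Deal A: $90.69/3 = $30.2300/unit
Deal B: $68.23/35 = $1.9494/unit
B is cheaper per unit
= Deal B

Deal B


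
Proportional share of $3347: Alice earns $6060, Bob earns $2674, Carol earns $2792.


Total income = 6060 + 2674 + 2792 = $11526
Alice: $3347 × 6060/11526 = $1759.74
Bob: $3347 × 2674/11526 = $776.49
Carol: $3347 × 2792/11526 = $810.76
= Alice: $1759.74, Bob: $776.49, Carol: $810.76

Alice: $1759.74, Bob: $776.49, Carol: $810.76


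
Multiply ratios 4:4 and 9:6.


Compound ratio = (4×9) : (4×6)
= 36:24
GCD = 12
= 3:2

3:2


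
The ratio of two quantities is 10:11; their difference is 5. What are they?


Let A = 10k, B = 11k.
11k - 10k = 5
1k = 5 → k = 5/1 = 5
A = 10×5 = 50, B = 11×5 = 55
= A = 50, B = 55

A = 50, B = 55


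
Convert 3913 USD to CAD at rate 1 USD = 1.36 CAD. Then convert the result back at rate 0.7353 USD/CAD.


Amount × rate = 3913 × 1.36 = 5321.68 CAD
Round-trip: 5321.68 × 0.7353 = 3913.03 USD
= 5321.68 CAD, then 3913.03 USD

5321.68 CAD, then 3913.03 USD


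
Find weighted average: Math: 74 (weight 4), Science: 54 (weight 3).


Numerator = 74×4 + 54×3
= 296 + 162
= 458
Total weight = 7
Weighted avg = 458/7
= 65.43

65.43


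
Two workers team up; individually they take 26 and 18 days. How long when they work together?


Rate of A = 1/26 per day
Rate of B = 1/18 per day
Combined rate = 1/26 + 1/18 = 44/468 ≈ 0.0940 per day
Days = 1 / combined rate = 468/44
≈ 10.64 days

10.64 days


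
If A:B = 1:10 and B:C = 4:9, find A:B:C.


Match B: multiply A:B by 4 → 4:40
Multiply B:C by 10 → 40:90
Combined: 4:40:90
GCD = 2
= 2:20:45

2:20:45


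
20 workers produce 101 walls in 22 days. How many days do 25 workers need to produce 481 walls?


Days ∝ work / workers, so d₂ = d₁ × (m₁/m₂) × (w₂/w₁)
Workers factor (inverse): 20/25 = 0.8000
Work factor (direct): 481/101 ≈ 4.7624
d₂ = 22 × 20/25 × 481/101 = (22 × 20 × 481) / (25 × 101) = 211640/2525
≈ 83.82 days

83.82 days


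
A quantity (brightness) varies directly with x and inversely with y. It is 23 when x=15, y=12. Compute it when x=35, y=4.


z = k·x/y
Solve for k using the known point: k = z·y/x = 23×12/15 = 276/15 = 18.4000
Now evaluate at x=35, y=4:
z = k × 35 / 4 = (276 × 35) / (15 × 4) = 9660/60
= 161.0000

161.0000


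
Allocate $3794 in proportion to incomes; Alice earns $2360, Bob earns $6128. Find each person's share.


Total income = 2360 + 6128 = $8488
Alice: $3794 × 2360/8488 = $1054.88
Bob: $3794 × 6128/8488 = $2739.12
= Alice: $1054.88, Bob: $2739.12

Alice: $1054.88, Bob: $2739.12


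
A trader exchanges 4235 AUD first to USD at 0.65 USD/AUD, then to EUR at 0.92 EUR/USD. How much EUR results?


Step 1: 4235 AUD × 0.65 = 2752.75 USD
Step 2: 2752.75 USD × 0.92 = 2532.53 EUR
Implied rate AUD→EUR = 0.65 × 0.92 = 0.5980
= 2532.53 EUR

2532.53 EUR


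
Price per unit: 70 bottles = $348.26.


Unit rate = total / quantity
= 348.26 / 70
= $4.98 per unit

$4.98 per unit


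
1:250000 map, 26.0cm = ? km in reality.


Real distance = map distance × scale
= 26.0cm × 250000
= 6500000 cm = 65000.0 m
= 65.000 km

65.000 km


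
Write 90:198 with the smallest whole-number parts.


GCD(90, 198) = 18
90/18 : 198/18
= 5:11

5:11


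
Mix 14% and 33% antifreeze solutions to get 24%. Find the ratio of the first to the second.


Let x parts of 14% mix with y parts of 33%.
14x + 33y = 24(x + y)
14x + 33y = 24x + 24y
x(14 - 24) = y(24 - 33)
x/y = (33 - 24)/(24 - 14) = 9/10
Simplify: 9:10
= 9:10

9:10


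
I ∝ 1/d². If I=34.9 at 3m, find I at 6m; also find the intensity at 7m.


I₁d₁² = I₂d₂²
I at 6m = 34.9 × (3/6)² = 34.9 × 9/36 = 314.1/36 = 8.7250
I at 7m = 34.9 × (3/7)² = 34.9 × 9/49 = 314.1/49 ≈ 6.4102
= 8.7250 and 6.4102

8.7250 and 6.4102


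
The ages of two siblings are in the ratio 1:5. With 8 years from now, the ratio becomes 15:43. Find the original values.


Let A = 1k, B = 5k.
(1k + 8) / (5k + 8) = 15/43
Cross-multiply: 43(1k + 8) = 15(5k + 8)
43k + 344 = 75k + 120
43k - 75k = 120 - 344
-32k = -224
k = -224/-32 = 7
A = 1×7 = 7, B = 5×7 = 35
= A = 7, B = 35

A = 7, B = 35


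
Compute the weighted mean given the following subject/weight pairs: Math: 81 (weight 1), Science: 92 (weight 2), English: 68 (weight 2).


Numerator = 81×1 + 92×2 + 68×2
= 81 + 184 + 136
= 401
Total weight = 5
Weighted avg = 401/5
= 80.20

80.20


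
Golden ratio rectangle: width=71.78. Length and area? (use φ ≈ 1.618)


φ = (1 + √5) / 2 ≈ 1.618
Length = width × φ = 71.78 × 1.618 = 116.14004
≈ 116.14
Area = width × length = 71.78 × 116.14004 = 8336.5320712 ≈ 8336.53
= Length: 116.14, Area: 8336.53

Length: 116.14, Area: 8336.53


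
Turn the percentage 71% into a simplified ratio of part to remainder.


71% means 71 parts out of 100; remainder = 29
Part : remainder = 71:29
GCD = 1
= 71:29

71:29


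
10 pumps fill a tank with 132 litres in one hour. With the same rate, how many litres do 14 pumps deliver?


Direct proportion: y/x = constant
k = 132/10 = 13.2000
y₂ = k × 14 = 132 × 14 / 10 = 1848/10
= 184.80

184.80


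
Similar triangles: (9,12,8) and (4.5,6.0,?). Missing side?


Scale factor = 4.5/9 = 0.5
Missing side = 8 × 0.5
= 4.0

4.0


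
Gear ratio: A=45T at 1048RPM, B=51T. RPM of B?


Gear ratio = 45:51 = 15:17
RPM_B = RPM_A × (teeth_A / teeth_B)
= 1048 × (45/51)
= 924.7 RPM

924.7 RPM


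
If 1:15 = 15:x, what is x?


Cross multiply: 1 × x = 15 × 15
1x = 225
x = 225 / 1
= 225.00

225.00


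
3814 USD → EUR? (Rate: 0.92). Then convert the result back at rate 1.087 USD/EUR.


Amount × rate = 3814 × 0.92 = 3508.88 EUR
Round-trip: 3508.88 × 1.087 = 3814.15 USD
= 3508.88 EUR, then 3814.15 USD

3508.88 EUR, then 3814.15 USD


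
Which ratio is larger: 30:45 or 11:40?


30/45 = 0.6667
11/40 = 0.2750
0.6667 > 0.2750, so 30:45 is greater
= 30:45

30:45


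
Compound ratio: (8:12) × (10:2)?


Compound ratio = (8×10) : (12×2)
= 80:24
GCD = 8
= 10:3

10:3


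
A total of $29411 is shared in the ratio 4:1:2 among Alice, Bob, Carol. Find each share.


Total parts = 4 + 1 + 2 = 7
Alice: 29411 × 4/7 = 16806.29
Bob: 29411 × 1/7 = 4201.57
Carol: 29411 × 2/7 = 8403.14
= Alice: $16806.29, Bob: $4201.57, Carol: $8403.14

Alice: $16806.29, Bob: $4201.57, Carol: $8403.14


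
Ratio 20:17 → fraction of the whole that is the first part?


Total parts = 20 + 17 = 37
First part: 20/37 = 20/37
= 20/37

20/37


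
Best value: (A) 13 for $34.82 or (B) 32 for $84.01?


Deal A: $34.82/13 = $2.6785/unit
Deal B: $84.01/32 = $2.6253/unit
B is cheaper per unit
= Deal B

Deal B


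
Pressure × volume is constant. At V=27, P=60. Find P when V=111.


Inverse proportion: x × y = constant
k = 27 × 60 = 1620
y₂ = k / 111 = 1620 / 111
= 14.59

14.59


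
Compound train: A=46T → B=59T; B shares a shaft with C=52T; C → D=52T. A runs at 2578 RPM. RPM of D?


Stage 1: RPM_B = RPM_A × t_A/t_B = 2578 × 46/59 = 118588/59 ≈ 2009.97
B and C share a shaft → RPM_C = RPM_B
Stage 2: RPM_D = RPM_C × t_C/t_D = RPM_A × (t_A×t_C)/(t_B×t_D)
Overall ratio = (46×52)/(59×52) = 2392/3068
RPM_D = 2578 × 2392/3068 = 6166576/3068
≈ 2009.97 RPM

2009.97 RPM


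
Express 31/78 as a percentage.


Percentage = (part / whole) × 100
= (31 / 78) × 100
≈ 39.74%

39.74%


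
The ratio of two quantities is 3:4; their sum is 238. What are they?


Let A = 3k, B = 4k.
3k + 4k = 238
7k = 238 → k = 238/7 = 34
A = 3×34 = 102, B = 4×34 = 136
= A = 102, B = 136

A = 102, B = 136


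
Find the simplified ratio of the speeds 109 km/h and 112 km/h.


Ratio = 109:112
GCD = 1
Simplified = 109:112
Time ratio (same distance) = 112:109
Speed ratio = 109:112

109:112


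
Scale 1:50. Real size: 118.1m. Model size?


Model size = real / scale
= 118.1 / 50
= 2.3620 m

2.3620 m


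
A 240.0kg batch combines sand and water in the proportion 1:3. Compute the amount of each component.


Total parts = 1 + 3 = 4
sand: 240.0 × 1/4 = 60.0kg
water: 240.0 × 3/4 = 180.0kg
= 60.0kg and 180.0kg

60.0kg and 180.0kg


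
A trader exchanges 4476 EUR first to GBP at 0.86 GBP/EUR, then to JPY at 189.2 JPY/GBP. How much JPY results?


Step 1: 4476 EUR × 0.86 = 3849.36 GBP
Step 2: 3849.36 GBP × 189.2 = 728298.91 JPY
Implied rate EUR→JPY = 0.86 × 189.2 = 162.7120
= 728298.91 JPY

728298.91 JPY


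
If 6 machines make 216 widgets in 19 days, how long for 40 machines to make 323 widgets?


Days ∝ work / workers, so d₂ = d₁ × (m₁/m₂) × (w₂/w₁)
Workers factor (inverse): 6/40 = 0.1500
Work factor (direct): 323/216 ≈ 1.4954
d₂ = 19 × 6/40 × 323/216 = (19 × 6 × 323) / (40 × 216) = 36822/8640
≈ 4.26 days

4.26 days


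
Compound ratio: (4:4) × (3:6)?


Compound ratio = (4×3) : (4×6)
= 12:24
GCD = 12
= 1:2

1:2


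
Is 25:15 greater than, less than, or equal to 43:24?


25/15 = 1.6667
43/24 = 1.7917
1.6667 < 1.7917, so 25:15 is less
= less than

less than


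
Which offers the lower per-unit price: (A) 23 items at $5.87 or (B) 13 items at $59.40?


Deal A: $5.87/23 = $0.2552/unit
Deal B: $59.40/13 = $4.5692/unit
A is cheaper per unit
= Deal A

Deal A


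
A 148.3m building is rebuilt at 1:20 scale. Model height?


Model size = real / scale
= 148.3 / 20
= 7.4150 m

7.4150 m


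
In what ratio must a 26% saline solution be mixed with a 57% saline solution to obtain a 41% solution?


Let x parts of 26% mix with y parts of 57%.
26x + 57y = 41(x + y)
26x + 57y = 41x + 41y
x(26 - 41) = y(41 - 57)
x/y = (57 - 41)/(41 - 26) = 16/15
Simplify: 16:15
= 16:15

16:15


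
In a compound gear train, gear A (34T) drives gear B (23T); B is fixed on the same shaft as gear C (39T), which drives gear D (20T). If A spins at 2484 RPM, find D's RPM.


Stage 1: RPM_B = RPM_A × t_A/t_B = 2484 × 34/23 = 84456/23 = 3672.00
B and C share a shaft → RPM_C = RPM_B
Stage 2: RPM_D = RPM_C × t_C/t_D = RPM_A × (t_A×t_C)/(t_B×t_D)
Overall ratio = (34×39)/(23×20) = 1326/460
RPM_D = 2484 × 1326/460 = 3293784/460
= 7160.40 RPM

7160.40 RPM


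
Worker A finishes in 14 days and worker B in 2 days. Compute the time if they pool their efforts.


Rate of A = 1/14 per day
Rate of B = 1/2 per day
Combined rate = 1/14 + 1/2 = 16/28 ≈ 0.5714 per day
Days = 1 / combined rate = 28/16
= 1.75 days

1.75 days


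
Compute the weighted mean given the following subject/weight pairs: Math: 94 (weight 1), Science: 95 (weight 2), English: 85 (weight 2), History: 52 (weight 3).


Numerator = 94×1 + 95×2 + 85×2 + 52×3
= 94 + 190 + 170 + 156
= 610
Total weight = 8
Weighted avg = 610/8
= 76.25

76.25


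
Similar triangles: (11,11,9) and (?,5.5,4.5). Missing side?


Scale factor = 5.5/11 = 0.5
Missing side = 11 × 0.5
= 5.5

5.5


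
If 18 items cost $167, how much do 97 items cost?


Direct proportion: y/x = constant
k = 167/18 ≈ 9.2778
y₂ = k × 97 = 167 × 97 / 18 = 16199/18
≈ 899.94

899.94


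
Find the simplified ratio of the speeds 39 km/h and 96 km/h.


Ratio = 39:96
GCD = 3
Simplified = 13:32
Time ratio (same distance) = 32:13
Speed ratio = 13:32

13:32


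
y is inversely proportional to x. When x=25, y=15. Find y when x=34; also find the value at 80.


Inverse proportion: x × y = constant
k = 25 × 15 = 375
At x=34: k/34 = 11.03
At x=80: k/80 = 4.69
= 11.03 and 4.69

11.03 and 4.69


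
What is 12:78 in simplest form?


GCD(12, 78) = 6
12/6 : 78/6
= 2:13

2:13


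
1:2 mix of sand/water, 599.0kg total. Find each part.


Total parts = 1 + 2 = 3
sand: 599.0 × 1/3 = 199.7kg
water: 599.0 × 2/3 = 399.3kg
= 199.7kg and 399.3kg

199.7kg and 399.3kg


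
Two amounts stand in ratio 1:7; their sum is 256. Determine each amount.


Let A = 1k, B = 7k.
1k + 7k = 256
8k = 256 → k = 256/8 = 32
A = 1×32 = 32, B = 7×32 = 224
= A = 32, B = 224

A = 32, B = 224


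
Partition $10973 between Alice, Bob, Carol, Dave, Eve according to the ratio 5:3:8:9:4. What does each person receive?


Total parts = 5 + 3 + 8 + 9 + 4 = 29
Alice: 10973 × 5/29 = 1891.90
Bob: 10973 × 3/29 = 1135.14
Carol: 10973 × 8/29 = 3027.03
Dave: 10973 × 9/29 = 3405.41
Eve: 10973 × 4/29 = 1513.52
= Alice: $1891.90, Bob: $1135.14, Carol: $3027.03, Dave: $3405.41, Eve: $1513.52

Alice: $1891.90, Bob: $1135.14, Carol: $3027.03, Dave: $3405.41, Eve: $1513.52


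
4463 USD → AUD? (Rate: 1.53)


Amount × rate = 4463 × 1.53
= 6828.39 AUD

6828.39 AUD


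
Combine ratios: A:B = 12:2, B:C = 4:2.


Match B: multiply A:B by 4 → 48:8
Multiply B:C by 2 → 8:4
Combined: 48:8:4
GCD = 4
= 12:2:1

12:2:1


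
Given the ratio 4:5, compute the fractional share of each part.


Total parts = 4 + 5 = 9
First part: 4/9 = 4/9
Second part: 5/9 = 5/9
= 4/9 and 5/9

4/9 and 5/9


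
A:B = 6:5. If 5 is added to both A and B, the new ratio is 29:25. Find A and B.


Let A = 6k, B = 5k.
(6k + 5) / (5k + 5) = 29/25
Cross-multiply: 25(6k + 5) = 29(5k + 5)
150k + 125 = 145k + 145
150k - 145k = 145 - 125
5k = 20
k = 20/5 = 4
A = 6×4 = 24, B = 5×4 = 20
= A = 24, B = 20

A = 24, B = 20


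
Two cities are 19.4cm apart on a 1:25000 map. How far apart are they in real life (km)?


Real distance = map distance × scale
= 19.4cm × 25000
= 485000 cm = 4850.0 m
= 4.850 km

4.850 km


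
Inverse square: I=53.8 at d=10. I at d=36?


I₁d₁² = I₂d₂²
I₂ = I₁ × (d₁/d₂)²
= 53.8 × (10/36)²
= 53.8 × 100/1296
= 5380/1296
≈ 4.1512

4.1512


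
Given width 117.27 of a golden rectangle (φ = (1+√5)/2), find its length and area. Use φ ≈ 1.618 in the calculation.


φ = (1 + √5) / 2 ≈ 1.618
Length = width × φ = 117.27 × 1.618 = 189.74286
≈ 189.74
Area = width × length = 117.27 × 189.74286 = 22251.1451922 ≈ 22251.15
= Length: 189.74, Area: 22251.15

Length: 189.74, Area: 22251.15


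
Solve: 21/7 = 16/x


Cross multiply: 21 × x = 7 × 16
21x = 112
x = 112 / 21
= 5.33

5.33


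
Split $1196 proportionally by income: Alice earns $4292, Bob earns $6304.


Total income = 4292 + 6304 = $10596
Alice: $1196 × 4292/10596 = $484.45
Bob: $1196 × 6304/10596 = $711.55
= Alice: $484.45, Bob: $711.55

Alice: $484.45, Bob: $711.55


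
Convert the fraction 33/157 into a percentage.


Percentage = (part / whole) × 100
= (33 / 157) × 100
≈ 21.02%

21.02%


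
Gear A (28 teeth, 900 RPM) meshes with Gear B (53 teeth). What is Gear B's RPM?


Gear ratio = 28:53 = 28:53
RPM_B = RPM_A × (teeth_A / teeth_B)
= 900 × (28/53)
= 475.5 RPM

475.5 RPM


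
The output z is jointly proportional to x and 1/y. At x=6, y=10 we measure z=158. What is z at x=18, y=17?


z = k·x/y
Solve for k using the known point: k = z·y/x = 158×10/6 = 1580/6 ≈ 263.3333
Now evaluate at x=18, y=17:
z = k × 18 / 17 = (1580 × 18) / (6 × 17) = 28440/102
≈ 278.8235

278.8235


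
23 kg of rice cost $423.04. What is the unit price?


Unit rate = total / quantity
= 423.04 / 23
= $18.39 per unit

$18.39 per unit


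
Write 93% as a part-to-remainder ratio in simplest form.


93% means 93 parts out of 100; remainder = 7
Part : remainder = 93:7
GCD = 1
= 93:7

93:7


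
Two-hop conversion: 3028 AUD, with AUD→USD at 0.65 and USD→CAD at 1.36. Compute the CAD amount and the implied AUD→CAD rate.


Step 1: 3028 AUD × 0.65 = 1968.20 USD
Step 2: 1968.20 USD × 1.36 = 2676.75 CAD
Implied rate AUD→CAD = 0.65 × 1.36 = 0.8840
= 2676.75 CAD; implied rate 0.8840 CAD/AUD

2676.75 CAD; implied rate 0.8840 CAD/AUD


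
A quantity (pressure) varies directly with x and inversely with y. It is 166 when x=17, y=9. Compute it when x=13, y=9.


z = k·x/y
Solve for k using the known point: k = z·y/x = 166×9/17 = 1494/17 ≈ 87.8824
Now evaluate at x=13, y=9:
z = k × 13 / 9 = (1494 × 13) / (17 × 9) = 19422/153
≈ 126.9412

126.9412


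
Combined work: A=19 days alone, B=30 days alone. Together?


Rate of A = 1/19 per day
Rate of B = 1/30 per day
Combined rate = 1/19 + 1/30 = 49/570 ≈ 0.0860 per day
Days = 1 / combined rate = 570/49
≈ 11.63 days

11.63 days


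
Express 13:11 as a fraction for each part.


Total parts = 13 + 11 = 24
First part: 13/24 = 13/24
Second part: 11/24 = 11/24
= 13/24 and 11/24

13/24 and 11/24


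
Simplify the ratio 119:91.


GCD(119, 91) = 7
119/7 : 91/7
= 17:13

17:13


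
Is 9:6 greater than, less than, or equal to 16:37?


9/6 = 1.5000
16/37 = 0.4324
1.5000 > 0.4324, so 9:6 is greater
= greater than

greater than


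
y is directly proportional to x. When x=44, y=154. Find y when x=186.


Direct proportion: y/x = constant
k = 154/44 = 3.5000
y₂ = k × 186 = 154 × 186 / 44 = 28644/44
= 651.00

651.00


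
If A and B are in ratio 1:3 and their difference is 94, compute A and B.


Let A = 1k, B = 3k.
3k - 1k = 94
2k = 94 → k = 94/2 = 47
A = 1×47 = 47, B = 3×47 = 141
= A = 47, B = 141

A = 47, B = 141


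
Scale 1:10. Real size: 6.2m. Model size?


Model size = real / scale
= 6.2 / 10
= 0.6200 m

0.6200 m


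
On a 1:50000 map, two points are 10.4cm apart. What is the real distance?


Real distance = map distance × scale
= 10.4cm × 50000
= 520000 cm = 5200.0 m
= 5.200 km

5.200 km


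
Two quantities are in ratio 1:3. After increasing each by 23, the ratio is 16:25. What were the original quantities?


Let A = 1k, B = 3k.
(1k + 23) / (3k + 23) = 16/25
Cross-multiply: 25(1k + 23) = 16(3k + 23)
25k + 575 = 48k + 368
25k - 48k = 368 - 575
-23k = -207
k = -207/-23 = 9
A = 1×9 = 9, B = 3×9 = 27
= A = 9, B = 27

A = 9, B = 27


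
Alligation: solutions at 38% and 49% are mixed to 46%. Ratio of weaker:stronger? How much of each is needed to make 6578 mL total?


Let x parts of 38% mix with y parts of 49%.
38x + 49y = 46(x + y)
38x + 49y = 46x + 46y
x(38 - 46) = y(46 - 49)
x/y = (49 - 46)/(46 - 38) = 3/8
Simplify: 3:8
Total parts = 11; one part = 6578/11 = 598.00 mL
38% solution: 3×598.00 = 1794.00 mL
49% solution: 8×598.00 = 4784.00 mL
= ratio 3:8; 1794.00 mL and 4784.00 mL

ratio 3:8; 1794.00 mL and 4784.00 mL


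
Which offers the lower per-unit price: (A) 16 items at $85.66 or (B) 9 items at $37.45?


Deal A: $85.66/16 = $5.3538/unit
Deal B: $37.45/9 = $4.1611/unit
B is cheaper per unit
= Deal B

Deal B


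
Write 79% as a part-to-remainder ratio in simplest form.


79% means 79 parts out of 100; remainder = 21
Part : remainder = 79:21
GCD = 1
= 79:21

79:21


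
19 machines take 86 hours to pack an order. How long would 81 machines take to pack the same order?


Inverse proportion: x × y = constant
k = 19 × 86 = 1634
y₂ = k / 81 = 1634 / 81
= 20.17

20.17


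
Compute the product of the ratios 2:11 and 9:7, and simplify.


Compound ratio = (2×9) : (11×7)
= 18:77
GCD = 1
= 18:77

18:77


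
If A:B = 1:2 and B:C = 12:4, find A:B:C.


Match B: multiply A:B by 12 → 12:24
Multiply B:C by 2 → 24:8
Combined: 12:24:8
GCD = 4
= 3:6:2

3:6:2


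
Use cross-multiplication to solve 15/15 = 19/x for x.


Cross multiply: 15 × x = 15 × 19
15x = 285
x = 285 / 15
= 19.00

19.00


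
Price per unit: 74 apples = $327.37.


Unit rate = total / quantity
= 327.37 / 74
= $4.42 per unit

$4.42 per unit


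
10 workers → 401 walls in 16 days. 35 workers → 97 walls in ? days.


Days ∝ work / workers, so d₂ = d₁ × (m₁/m₂) × (w₂/w₁)
Workers factor (inverse): 10/35 ≈ 0.2857
Work factor (direct): 97/401 ≈ 0.2419
d₂ = 16 × 10/35 × 97/401 = (16 × 10 × 97) / (35 × 401) = 15520/14035
≈ 1.11 days

1.11 days


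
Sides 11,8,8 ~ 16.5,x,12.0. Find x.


Scale factor = 16.5/11 = 1.5
Missing side = 8 × 1.5
= 12.0

12.0


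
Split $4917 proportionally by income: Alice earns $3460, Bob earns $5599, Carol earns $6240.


Total income = 3460 + 5599 + 6240 = $15299
Alice: $4917 × 3460/15299 = $1112.02
Bob: $4917 × 5599/15299 = $1799.48
Carol: $4917 × 6240/15299 = $2005.50
= Alice: $1112.02, Bob: $1799.48, Carol: $2005.50

Alice: $1112.02, Bob: $1799.48, Carol: $2005.50


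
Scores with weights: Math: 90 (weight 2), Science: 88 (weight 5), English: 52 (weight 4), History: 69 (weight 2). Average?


Numerator = 90×2 + 88×5 + 52×4 + 69×2
= 180 + 440 + 208 + 138
= 966
Total weight = 13
Weighted avg = 966/13
= 74.31

74.31


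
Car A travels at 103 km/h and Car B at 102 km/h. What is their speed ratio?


Ratio = 103:102
GCD = 1
Simplified = 103:102
Time ratio (same distance) = 102:103
Speed ratio = 103:102

103:102


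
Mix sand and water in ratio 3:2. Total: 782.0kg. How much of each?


Total parts = 3 + 2 = 5
sand: 782.0 × 3/5 = 469.2kg
water: 782.0 × 2/5 = 312.8kg
= 469.2kg and 312.8kg

469.2kg and 312.8kg


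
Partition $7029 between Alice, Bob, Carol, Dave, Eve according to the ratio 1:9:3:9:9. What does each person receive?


Total parts = 1 + 9 + 3 + 9 + 9 = 31
Alice: 7029 × 1/31 = 226.74
Bob: 7029 × 9/31 = 2040.68
Carol: 7029 × 3/31 = 680.23
Dave: 7029 × 9/31 = 2040.68
Eve: 7029 × 9/31 = 2040.68
= Alice: $226.74, Bob: $2040.68, Carol: $680.23, Dave: $2040.68, Eve: $2040.68

Alice: $226.74, Bob: $2040.68, Carol: $680.23, Dave: $2040.68, Eve: $2040.68


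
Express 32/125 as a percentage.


Percentage = (part / whole) × 100
= (32 / 125) × 100
= 25.60%

25.60%


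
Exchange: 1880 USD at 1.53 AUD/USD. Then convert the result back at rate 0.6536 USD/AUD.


Amount × rate = 1880 × 1.53 = 2876.40 AUD
Round-trip: 2876.40 × 0.6536 = 1880.02 USD
= 2876.40 AUD, then 1880.02 USD

2876.40 AUD, then 1880.02 USD


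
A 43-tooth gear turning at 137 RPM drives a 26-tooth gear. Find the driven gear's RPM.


Gear ratio = 43:26 = 43:26
RPM_B = RPM_A × (teeth_A / teeth_B)
= 137 × (43/26)
= 226.6 RPM

226.6 RPM


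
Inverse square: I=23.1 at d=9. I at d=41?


I₁d₁² = I₂d₂²
I₂ = I₁ × (d₁/d₂)²
= 23.1 × (9/41)²
= 23.1 × 81/1681
= 1871.1/1681
≈ 1.1131

1.1131


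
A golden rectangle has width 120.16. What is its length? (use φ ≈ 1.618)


φ = (1 + √5) / 2 ≈ 1.618
Length = width × φ = 120.16 × 1.618 = 194.41888
≈ 194.42

194.42


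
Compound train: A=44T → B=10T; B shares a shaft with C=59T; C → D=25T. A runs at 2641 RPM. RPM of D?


Stage 1: RPM_B = RPM_A × t_A/t_B = 2641 × 44/10 = 116204/10 = 11620.40
B and C share a shaft → RPM_C = RPM_B
Stage 2: RPM_D = RPM_C × t_C/t_D = RPM_A × (t_A×t_C)/(t_B×t_D)
Overall ratio = (44×59)/(10×25) = 2596/250
RPM_D = 2641 × 2596/250 = 6856036/250
≈ 27424.14 RPM

27424.14 RPM


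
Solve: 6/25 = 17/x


Cross multiply: 6 × x = 25 × 17
6x = 425
x = 425 / 6
= 70.83

70.83


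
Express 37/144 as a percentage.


Percentage = (part / whole) × 100
= (37 / 144) × 100
≈ 25.69%

25.69%


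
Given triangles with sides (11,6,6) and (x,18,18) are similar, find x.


Scale factor = 18/6 = 3
Missing side = 11 × 3
= 33.0

33.0


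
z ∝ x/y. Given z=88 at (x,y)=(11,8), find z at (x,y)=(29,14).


z = k·x/y
Solve for k using the known point: k = z·y/x = 88×8/11 = 704/11 = 64.0000
Now evaluate at x=29, y=14:
z = k × 29 / 14 = (704 × 29) / (11 × 14) = 20416/154
≈ 132.5714

132.5714


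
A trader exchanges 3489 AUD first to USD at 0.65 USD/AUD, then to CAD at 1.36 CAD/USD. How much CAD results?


Step 1: 3489 AUD × 0.65 = 2267.85 USD
Step 2: 2267.85 USD × 1.36 = 3084.28 CAD
Implied rate AUD→CAD = 0.65 × 1.36 = 0.8840
= 3084.28 CAD

3084.28 CAD


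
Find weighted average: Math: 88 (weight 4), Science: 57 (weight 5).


Numerator = 88×4 + 57×5
= 352 + 285
= 637
Total weight = 9
Weighted avg = 637/9
= 70.78

70.78


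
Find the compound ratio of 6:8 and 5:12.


Compound ratio = (6×5) : (8×12)
= 30:96
GCD = 6
= 5:16

5:16


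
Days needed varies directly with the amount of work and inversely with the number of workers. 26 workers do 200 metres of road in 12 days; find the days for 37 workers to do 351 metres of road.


Days ∝ work / workers, so d₂ = d₁ × (m₁/m₂) × (w₂/w₁)
Workers factor (inverse): 26/37 ≈ 0.7027
Work factor (direct): 351/200 = 1.7550
d₂ = 12 × 26/37 × 351/200 = (12 × 26 × 351) / (37 × 200) = 109512/7400
≈ 14.80 days

14.80 days


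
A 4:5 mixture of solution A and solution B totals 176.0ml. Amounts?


Total parts = 4 + 5 = 9
solution A: 176.0 × 4/9 = 78.2ml
solution B: 176.0 × 5/9 = 97.8ml
= 78.2ml and 97.8ml

78.2ml and 97.8ml


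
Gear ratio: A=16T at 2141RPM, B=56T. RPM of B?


Gear ratio = 16:56 = 2:7
RPM_B = RPM_A × (teeth_A / teeth_B)
= 2141 × (16/56)
= 611.7 RPM

611.7 RPM


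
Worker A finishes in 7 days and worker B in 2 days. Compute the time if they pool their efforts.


Rate of A = 1/7 per day
Rate of B = 1/2 per day
Combined rate = 1/7 + 1/2 = 9/14 ≈ 0.6429 per day
Days = 1 / combined rate = 14/9
≈ 1.56 days

1.56 days


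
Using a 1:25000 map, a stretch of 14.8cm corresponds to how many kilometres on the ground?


Real distance = map distance × scale
= 14.8cm × 25000
= 370000 cm = 3700.0 m
= 3.700 km

3.700 km


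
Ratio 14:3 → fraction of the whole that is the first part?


Total parts = 14 + 3 = 17
First part: 14/17 = 14/17
= 14/17

14/17


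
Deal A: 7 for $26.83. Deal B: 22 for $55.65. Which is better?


Deal A: $26.83/7 = $3.8329/unit
Deal B: $55.65/22 = $2.5295/unit
B is cheaper per unit
= Deal B

Deal B


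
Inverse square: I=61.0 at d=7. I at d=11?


I₁d₁² = I₂d₂²
I₂ = I₁ × (d₁/d₂)²
= 61.0 × (7/11)²
= 61.0 × 49/121
= 2989/121
≈ 24.7025

24.7025


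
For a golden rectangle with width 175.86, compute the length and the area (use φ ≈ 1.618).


φ = (1 + √5) / 2 ≈ 1.618
Length = width × φ = 175.86 × 1.618 = 284.54148
≈ 284.54
Area = width × length = 175.86 × 284.54148 = 50039.4646728 ≈ 50039.46
= Length: 284.54, Area: 50039.46

Length: 284.54, Area: 50039.46


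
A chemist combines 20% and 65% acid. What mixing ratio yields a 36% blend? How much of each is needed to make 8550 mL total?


Let x parts of 20% mix with y parts of 65%.
20x + 65y = 36(x + y)
20x + 65y = 36x + 36y
x(20 - 36) = y(36 - 65)
x/y = (65 - 36)/(36 - 20) = 29/16
Simplify: 29:16
Total parts = 45; one part = 8550/45 = 190.00 mL
20% solution: 29×190.00 = 5510.00 mL
65% solution: 16×190.00 = 3040.00 mL
= ratio 29:16; 5510.00 mL and 3040.00 mL

ratio 29:16; 5510.00 mL and 3040.00 mL


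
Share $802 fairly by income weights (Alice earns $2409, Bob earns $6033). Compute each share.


Total income = 2409 + 6033 = $8442
Alice: $802 × 2409/8442 = $228.86
Bob: $802 × 6033/8442 = $573.14
= Alice: $228.86, Bob: $573.14

Alice: $228.86, Bob: $573.14


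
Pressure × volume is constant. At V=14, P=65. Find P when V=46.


Inverse proportion: x × y = constant
k = 14 × 65 = 910
y₂ = k / 46 = 910 / 46
= 19.78

19.78


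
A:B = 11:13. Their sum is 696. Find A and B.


Let A = 11k, B = 13k.
11k + 13k = 696
24k = 696 → k = 696/24 = 29
A = 11×29 = 319, B = 13×29 = 377
= A = 319, B = 377

A = 319, B = 377


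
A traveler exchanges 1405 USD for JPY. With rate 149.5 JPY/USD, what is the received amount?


Amount × rate = 1405 × 149.5
= 210047.50 JPY

210047.50 JPY


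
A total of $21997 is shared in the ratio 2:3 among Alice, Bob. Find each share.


Total parts = 2 + 3 = 5
Alice: 21997 × 2/5 = 8798.80
Bob: 21997 × 3/5 = 13198.20
= Alice: $8798.80, Bob: $13198.20

Alice: $8798.80, Bob: $13198.20


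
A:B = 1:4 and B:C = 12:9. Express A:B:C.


Match B: multiply A:B by 12 → 12:48
Multiply B:C by 4 → 48:36
Combined: 12:48:36
GCD = 12
= 1:4:3

1:4:3


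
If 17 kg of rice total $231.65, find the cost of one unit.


Unit rate = total / quantity
= 231.65 / 17
= $13.63 per unit

$13.63 per unit


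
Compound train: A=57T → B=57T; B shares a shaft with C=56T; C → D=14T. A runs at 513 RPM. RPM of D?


Stage 1: RPM_B = RPM_A × t_A/t_B = 513 × 57/57 = 29241/57 = 513.00
B and C share a shaft → RPM_C = RPM_B
Stage 2: RPM_D = RPM_C × t_C/t_D = RPM_A × (t_A×t_C)/(t_B×t_D)
Overall ratio = (57×56)/(57×14) = 3192/798
RPM_D = 513 × 3192/798 = 1637496/798
= 2052.00 RPM

2052.00 RPM


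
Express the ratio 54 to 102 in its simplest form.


GCD(54, 102) = 6
54/6 : 102/6
= 9:17

9:17


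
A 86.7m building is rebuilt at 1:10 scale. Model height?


Model size = real / scale
= 86.7 / 10
= 8.6700 m

8.6700 m


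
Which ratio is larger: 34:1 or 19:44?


34/1 = 34.0000
19/44 = 0.4318
34.0000 > 0.4318, so 34:1 is greater
= 34:1

34:1


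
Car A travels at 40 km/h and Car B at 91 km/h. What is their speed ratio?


Ratio = 40:91
GCD = 1
Simplified = 40:91
Time ratio (same distance) = 91:40
Speed ratio = 40:91

40:91


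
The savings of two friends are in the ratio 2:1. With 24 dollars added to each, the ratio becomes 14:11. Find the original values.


Let A = 2k, B = 1k.
(2k + 24) / (1k + 24) = 14/11
Cross-multiply: 11(2k + 24) = 14(1k + 24)
22k + 264 = 14k + 336
22k - 14k = 336 - 264
8k = 72
k = 72/8 = 9
A = 2×9 = 18, B = 1×9 = 9
= A = 18, B = 9

A = 18, B = 9


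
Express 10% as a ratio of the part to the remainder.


10% means 10 parts out of 100; remainder = 90
Part : remainder = 10:90
GCD = 10
= 1:9

1:9


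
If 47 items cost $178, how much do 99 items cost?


Direct proportion: y/x = constant
k = 178/47 ≈ 3.7872
y₂ = k × 99 = 178 × 99 / 47 = 17622/47
≈ 374.94

374.94


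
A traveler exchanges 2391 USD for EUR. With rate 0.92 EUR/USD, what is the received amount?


Amount × rate = 2391 × 0.92
= 2199.72 EUR

2199.72 EUR


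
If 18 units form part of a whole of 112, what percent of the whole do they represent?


Percentage = (part / whole) × 100
= (18 / 112) × 100
≈ 16.07%

16.07%


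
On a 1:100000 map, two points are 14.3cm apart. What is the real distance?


Real distance = map distance × scale
= 14.3cm × 100000
= 1430000 cm = 14300.0 m
= 14.300 km

14.300 km


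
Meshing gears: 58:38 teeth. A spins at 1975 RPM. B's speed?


Gear ratio = 58:38 = 29:19
RPM_B = RPM_A × (teeth_A / teeth_B)
= 1975 × (58/38)
= 3014.5 RPM

3014.5 RPM


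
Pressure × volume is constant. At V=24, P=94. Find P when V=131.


Inverse proportion: x × y = constant
k = 24 × 94 = 2256
y₂ = k / 131 = 2256 / 131
= 17.22

17.22


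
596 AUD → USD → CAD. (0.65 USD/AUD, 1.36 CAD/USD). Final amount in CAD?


Step 1: 596 AUD × 0.65 = 387.40 USD
Step 2: 387.40 USD × 1.36 = 526.86 CAD
Implied rate AUD→CAD = 0.65 × 1.36 = 0.8840
= 526.86 CAD

526.86 CAD


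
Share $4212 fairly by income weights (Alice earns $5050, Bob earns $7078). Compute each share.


Total income = 5050 + 7078 = $12128
Alice: $4212 × 5050/12128 = $1753.84
Bob: $4212 × 7078/12128 = $2458.16
= Alice: $1753.84, Bob: $2458.16

Alice: $1753.84, Bob: $2458.16


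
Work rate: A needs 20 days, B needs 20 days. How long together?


Rate of A = 1/20 per day
Rate of B = 1/20 per day
Combined rate = 1/20 + 1/20 = 40/400 = 0.1000 per day
Days = 1 / combined rate = 400/40
= 10.00 days

10.00 days


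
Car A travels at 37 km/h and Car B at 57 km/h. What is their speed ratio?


Ratio = 37:57
GCD = 1
Simplified = 37:57
Time ratio (same distance) = 57:37
Speed ratio = 37:57

37:57


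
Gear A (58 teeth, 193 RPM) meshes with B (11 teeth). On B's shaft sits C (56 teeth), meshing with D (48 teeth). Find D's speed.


Stage 1: RPM_B = RPM_A × t_A/t_B = 193 × 58/11 = 11194/11 ≈ 1017.64
B and C share a shaft → RPM_C = RPM_B
Stage 2: RPM_D = RPM_C × t_C/t_D = RPM_A × (t_A×t_C)/(t_B×t_D)
Overall ratio = (58×56)/(11×48) = 3248/528
RPM_D = 193 × 3248/528 = 626864/528
≈ 1187.24 RPM

1187.24 RPM


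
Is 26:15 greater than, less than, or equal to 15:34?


26/15 = 1.7333
15/34 = 0.4412
1.7333 > 0.4412, so 26:15 is greater
= greater than

greater than


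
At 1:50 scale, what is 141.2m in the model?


Model size = real / scale
= 141.2 / 50
= 2.8240 m

2.8240 m


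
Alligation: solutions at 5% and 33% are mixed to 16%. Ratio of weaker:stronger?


Let x parts of 5% mix with y parts of 33%.
5x + 33y = 16(x + y)
5x + 33y = 16x + 16y
x(5 - 16) = y(16 - 33)
x/y = (33 - 16)/(16 - 5) = 17/11
Simplify: 17:11
= 17:11

17:11


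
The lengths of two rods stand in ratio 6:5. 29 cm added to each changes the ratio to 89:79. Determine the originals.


Let A = 6k, B = 5k.
(6k + 29) / (5k + 29) = 89/79
Cross-multiply: 79(6k + 29) = 89(5k + 29)
474k + 2291 = 445k + 2581
474k - 445k = 2581 - 2291
29k = 290
k = 290/29 = 10
A = 6×10 = 60, B = 5×10 = 50
= A = 60, B = 50

A = 60, B = 50


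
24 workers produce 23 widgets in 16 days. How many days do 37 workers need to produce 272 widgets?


Days ∝ work / workers, so d₂ = d₁ × (m₁/m₂) × (w₂/w₁)
Workers factor (inverse): 24/37 ≈ 0.6486
Work factor (direct): 272/23 ≈ 11.8261
d₂ = 16 × 24/37 × 272/23 = (16 × 24 × 272) / (37 × 23) = 104448/851
≈ 122.74 days

122.74 days


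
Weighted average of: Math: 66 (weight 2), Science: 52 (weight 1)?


Numerator = 66×2 + 52×1
= 132 + 52
= 184
Total weight = 3
Weighted avg = 184/3
= 61.33

61.33


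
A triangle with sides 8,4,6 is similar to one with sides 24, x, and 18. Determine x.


Scale factor = 24/8 = 3
Missing side = 4 × 3
= 12.0

12.0


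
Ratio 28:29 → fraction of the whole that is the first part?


Total parts = 28 + 29 = 57
First part: 28/57 = 28/57
= 28/57

28/57


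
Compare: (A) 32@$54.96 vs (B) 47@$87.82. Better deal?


Deal A: $54.96/32 = $1.7175/unit
Deal B: $87.82/47 = $1.8685/unit
A is cheaper per unit
= Deal A

Deal A


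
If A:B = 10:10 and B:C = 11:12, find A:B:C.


Match B: multiply A:B by 11 → 110:110
Multiply B:C by 10 → 110:120
Combined: 110:110:120
GCD = 10
= 11:11:12

11:11:12


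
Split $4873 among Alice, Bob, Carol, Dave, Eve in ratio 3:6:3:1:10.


Total parts = 3 + 6 + 3 + 1 + 10 = 23
Alice: 4873 × 3/23 = 635.61
Bob: 4873 × 6/23 = 1271.22
Carol: 4873 × 3/23 = 635.61
Dave: 4873 × 1/23 = 211.87
Eve: 4873 × 10/23 = 2118.70
= Alice: $635.61, Bob: $1271.22, Carol: $635.61, Dave: $211.87, Eve: $2118.70

Alice: $635.61, Bob: $1271.22, Carol: $635.61, Dave: $211.87, Eve: $2118.70


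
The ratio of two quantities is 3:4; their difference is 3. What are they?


Let A = 3k, B = 4k.
4k - 3k = 3
1k = 3 → k = 3/1 = 3
A = 3×3 = 9, B = 4×3 = 12
= A = 9, B = 12

A = 9, B = 12


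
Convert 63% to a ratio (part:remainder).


63% means 63 parts out of 100; remainder = 37
Part : remainder = 63:37
GCD = 1
= 63:37

63:37


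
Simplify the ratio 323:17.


GCD(323, 17) = 17
323/17 : 17/17
= 19:1

19:1


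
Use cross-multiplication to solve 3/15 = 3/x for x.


Cross multiply: 3 × x = 15 × 3
3x = 45
x = 45 / 3
= 15.00

15.00


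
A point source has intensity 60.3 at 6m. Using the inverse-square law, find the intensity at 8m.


I₁d₁² = I₂d₂²
I₂ = I₁ × (d₁/d₂)²
= 60.3 × (6/8)²
= 60.3 × 36/64
= 2170.8/64
≈ 33.9188

33.9188


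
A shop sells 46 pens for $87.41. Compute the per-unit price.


Unit rate = total / quantity
= 87.41 / 46
= $1.90 per unit

$1.90 per unit


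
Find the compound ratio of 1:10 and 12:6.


Compound ratio = (1×12) : (10×6)
= 12:60
GCD = 12
= 1:5

1:5


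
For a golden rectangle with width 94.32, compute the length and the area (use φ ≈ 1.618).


φ = (1 + √5) / 2 ≈ 1.618
Length = width × φ = 94.32 × 1.618 = 152.60976
≈ 152.61
Area = width × length = 94.32 × 152.60976 = 14394.1525632 ≈ 14394.15
= Length: 152.61, Area: 14394.15

Length: 152.61, Area: 14394.15


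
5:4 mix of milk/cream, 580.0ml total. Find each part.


Total parts = 5 + 4 = 9
milk: 580.0 × 5/9 = 322.2ml
cream: 580.0 × 4/9 = 257.8ml
= 322.2ml and 257.8ml

322.2ml and 257.8ml


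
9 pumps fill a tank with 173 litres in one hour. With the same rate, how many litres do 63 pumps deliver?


Direct proportion: y/x = constant
k = 173/9 ≈ 19.2222
y₂ = k × 63 = 173 × 63 / 9 = 10899/9
= 1211.00

1211.00


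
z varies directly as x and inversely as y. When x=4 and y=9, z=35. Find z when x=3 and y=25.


z = k·x/y
Solve for k using the known point: k = z·y/x = 35×9/4 = 315/4 = 78.7500
Now evaluate at x=3, y=25:
z = k × 3 / 25 = (315 × 3) / (4 × 25) = 945/100
= 9.4500

9.4500


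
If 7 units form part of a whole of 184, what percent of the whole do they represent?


Percentage = (part / whole) × 100
= (7 / 184) × 100
≈ 3.80%

3.80%


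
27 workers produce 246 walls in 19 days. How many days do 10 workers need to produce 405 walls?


Days ∝ work / workers, so d₂ = d₁ × (m₁/m₂) × (w₂/w₁)
Workers factor (inverse): 27/10 = 2.7000
Work factor (direct): 405/246 ≈ 1.6463
d₂ = 19 × 27/10 × 405/246 = (19 × 27 × 405) / (10 × 246) = 207765/2460
≈ 84.46 days

84.46 days


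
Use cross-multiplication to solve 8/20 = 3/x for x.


Cross multiply: 8 × x = 20 × 3
8x = 60
x = 60 / 8
= 7.50

7.50


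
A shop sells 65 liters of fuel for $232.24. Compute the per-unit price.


Unit rate = total / quantity
= 232.24 / 65
= $3.57 per unit

$3.57 per unit


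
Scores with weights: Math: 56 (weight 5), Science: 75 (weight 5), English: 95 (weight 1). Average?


Numerator = 56×5 + 75×5 + 95×1
= 280 + 375 + 95
= 750
Total weight = 11
Weighted avg = 750/11
= 68.18

68.18


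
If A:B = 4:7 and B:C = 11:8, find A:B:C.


Match B: multiply A:B by 11 → 44:77
Multiply B:C by 7 → 77:56
Combined: 44:77:56
GCD = 1
= 44:77:56

44:77:56


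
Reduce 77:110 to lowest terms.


GCD(77, 110) = 11
77/11 : 110/11
= 7:10

7:10


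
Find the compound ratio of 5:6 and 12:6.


Compound ratio = (5×12) : (6×6)
= 60:36
GCD = 12
= 5:3

5:3


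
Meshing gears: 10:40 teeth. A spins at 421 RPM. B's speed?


Gear ratio = 10:40 = 1:4
RPM_B = RPM_A × (teeth_A / teeth_B)
= 421 × (10/40)
= 105.3 RPM

105.3 RPM


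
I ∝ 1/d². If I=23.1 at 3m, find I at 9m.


I₁d₁² = I₂d₂²
I₂ = I₁ × (d₁/d₂)²
= 23.1 × (3/9)²
= 23.1 × 9/81
= 207.9/81
≈ 2.5667

2.5667
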